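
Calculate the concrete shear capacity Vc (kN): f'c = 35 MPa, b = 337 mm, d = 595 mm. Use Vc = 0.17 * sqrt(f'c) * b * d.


Vc = 0.17 * sqrt(35) * 337 * 595 / 1000
= 201.66 kN

201.66


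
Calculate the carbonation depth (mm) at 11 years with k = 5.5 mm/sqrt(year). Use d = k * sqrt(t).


depth = k * sqrt(t)
= 5.5 * sqrt(11)
= 18.24 mm

18.24


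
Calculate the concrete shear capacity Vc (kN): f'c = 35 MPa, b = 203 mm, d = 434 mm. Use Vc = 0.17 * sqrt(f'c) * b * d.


Vc = 0.17 * sqrt(35) * 203 * 434 / 1000
= 88.61 kN

88.61


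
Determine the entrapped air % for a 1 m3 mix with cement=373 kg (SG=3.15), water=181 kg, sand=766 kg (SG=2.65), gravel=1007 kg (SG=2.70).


Vol cement = 373 / (3.15 * 1000) = 0.118413 m3
Vol water = 181 / 1000 = 0.181 m3
Vol sand = 766 / (2.65 * 1000) = 0.289057 m3
Vol gravel = 1007 / (2.70 * 1000) = 0.372963 m3
Total solid + water volume = 0.961432 m3
Air = (1 - 0.961432) * 100 = 3.86%

3.86


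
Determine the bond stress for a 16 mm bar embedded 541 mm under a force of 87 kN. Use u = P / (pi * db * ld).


u = P / (pi * db * ld)
= 87 * 1000 / (pi * 16 * 541)
= 3.199 MPa

3.199


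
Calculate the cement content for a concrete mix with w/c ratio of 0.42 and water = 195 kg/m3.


Cement = water / (w/c)
= 195 / 0.42
= 464.3 kg/m3

464.3


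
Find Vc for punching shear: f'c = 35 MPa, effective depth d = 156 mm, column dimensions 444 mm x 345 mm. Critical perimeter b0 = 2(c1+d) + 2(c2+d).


b0 = 2*(444 + 156) + 2*(345 + 156) = 2202 mm
Vc = 0.33 * sqrt(35) * 2202 * 156 / 1000
= 670.64 kN

670.64


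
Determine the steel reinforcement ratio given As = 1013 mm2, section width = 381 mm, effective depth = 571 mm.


rho = As / (b * d)
= 1013 / (381 * 571)
= 0.0047

0.0047


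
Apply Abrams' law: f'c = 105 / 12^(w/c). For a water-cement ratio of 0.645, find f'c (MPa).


f'c = 105 / 12^0.645
= 105 / 4.967
= 21.14 MPa

21.14


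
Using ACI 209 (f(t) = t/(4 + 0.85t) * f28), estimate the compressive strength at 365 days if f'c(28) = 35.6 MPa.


f(365) = 365 / (4 + 0.85 * 365) * 35.6
= 365 / 314.25 * 35.6
= 41.35 MPa

41.35


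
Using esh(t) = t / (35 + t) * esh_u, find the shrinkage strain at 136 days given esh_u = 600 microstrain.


esh(136) = 136 / (35 + 136) * 600
= 136 / 171 * 600
= 477.2 microstrain

477.2


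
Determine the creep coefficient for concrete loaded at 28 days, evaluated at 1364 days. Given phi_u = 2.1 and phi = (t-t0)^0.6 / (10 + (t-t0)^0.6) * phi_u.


dt = 1364 - 28 = 1336
phi = 1336^0.6 / (10 + 1336^0.6) * 2.1
= 1.853

1.853


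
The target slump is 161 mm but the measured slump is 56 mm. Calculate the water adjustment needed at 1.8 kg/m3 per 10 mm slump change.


Difference = 161 - 56 = 105 mm
Water adjustment = 105 * 1.8 / 10 = 18.9 kg/m3

18.9


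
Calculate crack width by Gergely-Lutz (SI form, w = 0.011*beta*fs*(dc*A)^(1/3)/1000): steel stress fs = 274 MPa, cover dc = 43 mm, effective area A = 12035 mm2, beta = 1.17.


w = 0.011 * beta * fs * (dc * A)^(1/3) / 1000
= 0.011 * 1.17 * 274 * (43 * 12035)^(1/3) / 1000
= 0.283 mm

0.283


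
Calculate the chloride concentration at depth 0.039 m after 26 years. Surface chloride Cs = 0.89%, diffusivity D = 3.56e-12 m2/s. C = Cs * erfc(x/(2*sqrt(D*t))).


t_seconds = 26 * 365.25 * 24 * 3600 = 820497600.0 s
arg = 0.039 / (2 * sqrt(3.56e-12 * 820497600.0))
= 0.3608
erfc(0.3608) = 0.6099
C = 0.89 * 0.6099 = 0.5428%

0.5428


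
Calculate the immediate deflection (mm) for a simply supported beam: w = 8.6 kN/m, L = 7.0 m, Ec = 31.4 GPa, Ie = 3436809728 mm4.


Convert: L = 7.0 m = 7000 mm, Ec = 31.4 GPa = 31400 MPa
delta = 5 * 8.6 * 7000^4 / (384 * 31400 * 3436809728)
= 2.49 mm

2.49


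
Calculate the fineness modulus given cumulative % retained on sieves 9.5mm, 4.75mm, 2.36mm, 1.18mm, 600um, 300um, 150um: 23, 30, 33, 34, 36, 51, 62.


FM = sum(cumulative % retained) / 100
= 269 / 100
= 2.69

2.69


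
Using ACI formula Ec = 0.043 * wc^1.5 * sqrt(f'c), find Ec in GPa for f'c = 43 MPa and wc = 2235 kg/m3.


Ec = 0.043 * 2235^1.5 * sqrt(43) / 1000
= 29.79 GPa

29.79


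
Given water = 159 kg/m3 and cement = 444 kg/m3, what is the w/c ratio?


w/c = water / cement
w/c = 159 / 444 = 0.358

0.358


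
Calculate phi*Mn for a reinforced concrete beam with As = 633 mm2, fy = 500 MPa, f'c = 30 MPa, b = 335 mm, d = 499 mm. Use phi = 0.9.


a = As * fy / (0.85 * f'c * b)
= 633 * 500 / (0.85 * 30 * 335)
= 37.05 mm
Mn = As * fy * (d - a/2) / 10^6
= 152.0703 kN-m
phi*Mn = 0.9 * 152.0703 = 136.86 kN-m

136.86


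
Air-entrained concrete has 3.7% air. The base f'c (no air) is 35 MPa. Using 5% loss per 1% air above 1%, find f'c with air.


Strength loss = (3.7 - 1) * 5 = 13.5%
f'c = 35 * (1 - 13.5/100)
= 30.27 MPa

30.27


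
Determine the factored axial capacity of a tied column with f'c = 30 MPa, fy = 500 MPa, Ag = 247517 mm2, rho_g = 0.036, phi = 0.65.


Ast = rho * Ag = 0.036 * 247517 = 8910.612 mm2
phi*Pn = 0.65 * 0.80 * (0.85 * 30 * (247517 - 8910.612) + 500 * 8910.612) / 1000
= 5480.68 kN

5480.68


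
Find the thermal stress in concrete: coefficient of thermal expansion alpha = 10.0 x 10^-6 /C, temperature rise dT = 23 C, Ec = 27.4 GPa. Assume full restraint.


sigma = alpha * dT * Ec
= 10.0e-6 * 23 * 27.4 * 1000
= 6.302 MPa

6.302


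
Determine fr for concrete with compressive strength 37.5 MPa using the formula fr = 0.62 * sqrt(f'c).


fr = 0.62 * sqrt(37.5)
= 3.797 MPa

3.797


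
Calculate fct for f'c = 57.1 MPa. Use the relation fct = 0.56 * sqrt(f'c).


fct = 0.56 * sqrt(57.1)
= 0.56 * 7.556
= 4.232 MPa

4.232


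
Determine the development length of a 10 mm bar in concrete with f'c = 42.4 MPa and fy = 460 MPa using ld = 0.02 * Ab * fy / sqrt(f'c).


Ab = pi * 10^2 / 4 = 78.54 mm2
ld = 0.02 * 78.54 * 460 / sqrt(42.4)
= 111.0 mm

111.0


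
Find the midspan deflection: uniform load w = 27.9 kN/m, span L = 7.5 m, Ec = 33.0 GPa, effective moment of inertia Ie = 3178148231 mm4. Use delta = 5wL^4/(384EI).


Convert: L = 7.5 m = 7500 mm, Ec = 33.0 GPa = 33000 MPa
delta = 5 * 27.9 * 7500^4 / (384 * 33000 * 3178148231)
= 10.96 mm

10.96


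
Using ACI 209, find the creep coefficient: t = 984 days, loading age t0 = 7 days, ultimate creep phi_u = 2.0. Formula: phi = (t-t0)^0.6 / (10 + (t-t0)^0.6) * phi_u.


dt = 984 - 7 = 977
phi = 977^0.6 / (10 + 977^0.6) * 2.0
= 1.723

1.723


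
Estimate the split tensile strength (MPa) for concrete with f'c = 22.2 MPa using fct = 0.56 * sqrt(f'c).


fct = 0.56 * sqrt(22.2)
= 0.56 * 4.712
= 2.639 MPa

2.639


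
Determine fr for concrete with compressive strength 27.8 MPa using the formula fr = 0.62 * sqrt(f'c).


fr = 0.62 * sqrt(27.8)
= 3.269 MPa

3.269


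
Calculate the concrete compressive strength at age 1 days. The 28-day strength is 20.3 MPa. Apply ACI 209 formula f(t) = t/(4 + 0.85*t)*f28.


f(1) = 1 / (4 + 0.85 * 1) * 20.3
= 1 / 4.85 * 20.3
= 4.19 MPa

4.19


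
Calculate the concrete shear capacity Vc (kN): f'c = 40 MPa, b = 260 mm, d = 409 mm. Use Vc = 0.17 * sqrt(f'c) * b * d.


Vc = 0.17 * sqrt(40) * 260 * 409 / 1000
= 114.33 kN

114.33


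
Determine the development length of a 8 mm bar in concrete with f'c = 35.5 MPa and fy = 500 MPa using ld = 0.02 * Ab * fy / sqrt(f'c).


Ab = pi * 8^2 / 4 = 50.265 mm2
ld = 0.02 * 50.265 * 500 / sqrt(35.5)
= 84.4 mm

84.4


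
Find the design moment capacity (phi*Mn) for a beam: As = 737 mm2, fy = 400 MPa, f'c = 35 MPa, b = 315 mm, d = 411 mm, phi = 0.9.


a = As * fy / (0.85 * f'c * b)
= 737 * 400 / (0.85 * 35 * 315)
= 31.4579 mm
Mn = As * fy * (d - a/2) / 10^6
= 116.5259 kN-m
phi*Mn = 0.9 * 116.5259 = 104.87 kN-m

104.87


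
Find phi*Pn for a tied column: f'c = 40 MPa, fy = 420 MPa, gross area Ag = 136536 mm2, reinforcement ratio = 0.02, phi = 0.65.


Ast = rho * Ag = 0.02 * 136536 = 2730.72 mm2
phi*Pn = 0.65 * 0.80 * (0.85 * 40 * (136536 - 2730.72) + 420 * 2730.72) / 1000
= 2962.07 kN

2962.07


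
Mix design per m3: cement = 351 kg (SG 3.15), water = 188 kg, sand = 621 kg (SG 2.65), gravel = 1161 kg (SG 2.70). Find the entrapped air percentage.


Vol cement = 351 / (3.15 * 1000) = 0.111429 m3
Vol water = 188 / 1000 = 0.188 m3
Vol sand = 621 / (2.65 * 1000) = 0.23434 m3
Vol gravel = 1161 / (2.70 * 1000) = 0.43 m3
Total solid + water volume = 0.963768 m3
Air = (1 - 0.963768) * 100 = 3.62%

3.62


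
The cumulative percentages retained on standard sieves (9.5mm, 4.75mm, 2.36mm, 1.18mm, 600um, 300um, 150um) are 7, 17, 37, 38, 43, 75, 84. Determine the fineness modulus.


FM = sum(cumulative % retained) / 100
= 301 / 100
= 3.01

3.01


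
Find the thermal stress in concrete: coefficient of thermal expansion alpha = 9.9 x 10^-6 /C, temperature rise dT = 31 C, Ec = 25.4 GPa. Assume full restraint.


sigma = alpha * dT * Ec
= 9.9e-6 * 31 * 25.4 * 1000
= 7.795 MPa

7.795


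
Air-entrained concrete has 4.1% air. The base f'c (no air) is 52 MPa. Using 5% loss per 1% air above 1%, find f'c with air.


Strength loss = (4.1 - 1) * 5 = 15.5%
f'c = 52 * (1 - 15.5/100)
= 43.94 MPa

43.94


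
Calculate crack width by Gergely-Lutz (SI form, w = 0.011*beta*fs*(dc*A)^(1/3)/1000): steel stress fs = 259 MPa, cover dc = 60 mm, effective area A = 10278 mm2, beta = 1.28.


w = 0.011 * beta * fs * (dc * A)^(1/3) / 1000
= 0.011 * 1.28 * 259 * (60 * 10278)^(1/3) / 1000
= 0.31 mm

0.31


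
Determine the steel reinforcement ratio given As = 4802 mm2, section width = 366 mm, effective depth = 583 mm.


rho = As / (b * d)
= 4802 / (366 * 583)
= 0.0225

0.0225


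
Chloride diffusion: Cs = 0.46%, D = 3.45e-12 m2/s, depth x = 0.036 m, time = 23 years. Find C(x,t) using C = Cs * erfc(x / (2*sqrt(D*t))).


t_seconds = 23 * 365.25 * 24 * 3600 = 725824800.0 s
arg = 0.036 / (2 * sqrt(3.45e-12 * 725824800.0))
= 0.3597
erfc(0.3597) = 0.611
C = 0.46 * 0.611 = 0.281%

0.281


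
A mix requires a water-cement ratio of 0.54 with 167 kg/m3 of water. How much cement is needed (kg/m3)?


Cement = water / (w/c)
= 167 / 0.54
= 309.3 kg/m3

309.3


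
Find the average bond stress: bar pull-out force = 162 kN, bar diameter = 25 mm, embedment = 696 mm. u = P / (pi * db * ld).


u = P / (pi * db * ld)
= 162 * 1000 / (pi * 25 * 696)
= 2.964 MPa

2.964


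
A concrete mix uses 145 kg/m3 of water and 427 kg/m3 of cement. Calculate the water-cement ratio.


w/c = water / cement
w/c = 145 / 427 = 0.34

0.34


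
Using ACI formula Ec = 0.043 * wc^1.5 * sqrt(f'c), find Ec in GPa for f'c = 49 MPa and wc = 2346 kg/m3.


Ec = 0.043 * 2346^1.5 * sqrt(49) / 1000
= 34.2 GPa

34.2


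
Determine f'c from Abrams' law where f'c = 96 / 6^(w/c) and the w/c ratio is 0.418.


f'c = 96 / 6^0.418
= 96 / 2.115
= 45.39 MPa

45.39


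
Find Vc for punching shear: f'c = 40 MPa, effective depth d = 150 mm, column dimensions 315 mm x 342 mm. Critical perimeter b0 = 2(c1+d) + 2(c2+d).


b0 = 2*(315 + 150) + 2*(342 + 150) = 1914 mm
Vc = 0.33 * sqrt(40) * 1914 * 150 / 1000
= 599.21 kN

599.21


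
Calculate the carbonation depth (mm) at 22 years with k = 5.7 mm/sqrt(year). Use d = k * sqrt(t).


depth = k * sqrt(t)
= 5.7 * sqrt(22)
= 26.74 mm

26.74


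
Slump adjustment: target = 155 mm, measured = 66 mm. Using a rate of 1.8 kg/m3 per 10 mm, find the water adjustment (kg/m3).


Difference = 155 - 66 = 89 mm
Water adjustment = 89 * 1.8 / 10 = 16.0 kg/m3

16.0


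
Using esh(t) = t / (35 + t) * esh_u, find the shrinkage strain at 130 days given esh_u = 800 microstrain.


esh(130) = 130 / (35 + 130) * 800
= 130 / 165 * 800
= 630.3 microstrain

630.3


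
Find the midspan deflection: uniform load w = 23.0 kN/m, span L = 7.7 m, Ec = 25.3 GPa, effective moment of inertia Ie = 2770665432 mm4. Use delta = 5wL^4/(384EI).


Convert: L = 7.7 m = 7700 mm, Ec = 25.3 GPa = 25300 MPa
delta = 5 * 23.0 * 7700^4 / (384 * 25300 * 2770665432)
= 15.02 mm

15.02


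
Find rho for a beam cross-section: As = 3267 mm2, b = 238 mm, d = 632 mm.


rho = As / (b * d)
= 3267 / (238 * 632)
= 0.0217

0.0217


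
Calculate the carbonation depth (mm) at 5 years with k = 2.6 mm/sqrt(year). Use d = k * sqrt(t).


depth = k * sqrt(t)
= 2.6 * sqrt(5)
= 5.81 mm

5.81


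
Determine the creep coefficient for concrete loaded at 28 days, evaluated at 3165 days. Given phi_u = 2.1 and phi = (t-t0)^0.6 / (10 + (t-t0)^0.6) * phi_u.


dt = 3165 - 28 = 3137
phi = 3137^0.6 / (10 + 3137^0.6) * 2.1
= 1.945

1.945


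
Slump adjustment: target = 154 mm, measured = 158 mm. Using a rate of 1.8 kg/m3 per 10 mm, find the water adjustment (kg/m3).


Difference = 154 - 158 = -4 mm
Water adjustment = -4 * 1.8 / 10 = -0.7 kg/m3

-0.7


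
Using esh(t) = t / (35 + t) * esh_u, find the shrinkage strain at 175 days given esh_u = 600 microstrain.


esh(175) = 175 / (35 + 175) * 600
= 175 / 210 * 600
= 500.0 microstrain

500.0


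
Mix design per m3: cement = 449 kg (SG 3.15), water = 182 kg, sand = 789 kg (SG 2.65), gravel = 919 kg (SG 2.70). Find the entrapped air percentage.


Vol cement = 449 / (3.15 * 1000) = 0.14254 m3
Vol water = 182 / 1000 = 0.182 m3
Vol sand = 789 / (2.65 * 1000) = 0.297736 m3
Vol gravel = 919 / (2.70 * 1000) = 0.34037 m3
Total solid + water volume = 0.962646 m3
Air = (1 - 0.962646) * 100 = 3.74%

3.74


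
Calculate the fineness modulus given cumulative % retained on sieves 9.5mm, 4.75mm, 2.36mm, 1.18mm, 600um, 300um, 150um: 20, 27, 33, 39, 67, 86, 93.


FM = sum(cumulative % retained) / 100
= 365 / 100
= 3.65

3.65


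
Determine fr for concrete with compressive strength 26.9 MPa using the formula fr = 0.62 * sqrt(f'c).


fr = 0.62 * sqrt(26.9)
= 3.216 MPa

3.216


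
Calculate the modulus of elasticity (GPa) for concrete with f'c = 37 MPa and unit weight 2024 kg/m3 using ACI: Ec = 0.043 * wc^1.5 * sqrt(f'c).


Ec = 0.043 * 2024^1.5 * sqrt(37) / 1000
= 23.82 GPa

23.82


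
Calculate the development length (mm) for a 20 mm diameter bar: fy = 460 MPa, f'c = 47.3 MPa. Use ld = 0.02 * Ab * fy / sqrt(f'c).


Ab = pi * 20^2 / 4 = 314.159 mm2
ld = 0.02 * 314.159 * 460 / sqrt(47.3)
= 420.2 mm

420.2


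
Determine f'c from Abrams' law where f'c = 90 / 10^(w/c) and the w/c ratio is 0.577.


f'c = 90 / 10^0.577
= 90 / 3.776
= 23.84 MPa

23.84


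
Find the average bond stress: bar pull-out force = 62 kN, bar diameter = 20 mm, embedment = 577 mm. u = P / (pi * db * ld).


u = P / (pi * db * ld)
= 62 * 1000 / (pi * 20 * 577)
= 1.71 MPa

1.71


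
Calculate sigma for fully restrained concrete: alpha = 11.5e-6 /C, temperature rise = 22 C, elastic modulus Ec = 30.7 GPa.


sigma = alpha * dT * Ec
= 11.5e-6 * 22 * 30.7 * 1000
= 7.767 MPa

7.767


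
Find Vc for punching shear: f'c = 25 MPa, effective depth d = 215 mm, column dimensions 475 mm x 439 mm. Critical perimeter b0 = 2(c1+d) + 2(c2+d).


b0 = 2*(475 + 215) + 2*(439 + 215) = 2688 mm
Vc = 0.33 * sqrt(25) * 2688 * 215 / 1000
= 953.57 kN

953.57


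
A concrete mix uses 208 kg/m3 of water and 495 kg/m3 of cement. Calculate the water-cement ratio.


w/c = water / cement
w/c = 208 / 495 = 0.42

0.42


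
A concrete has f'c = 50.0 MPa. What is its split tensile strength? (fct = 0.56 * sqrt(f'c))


fct = 0.56 * sqrt(50.0)
= 0.56 * 7.071
= 3.96 MPa

3.96


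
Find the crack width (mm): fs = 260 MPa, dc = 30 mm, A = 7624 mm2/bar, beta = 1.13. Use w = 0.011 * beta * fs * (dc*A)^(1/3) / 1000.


w = 0.011 * beta * fs * (dc * A)^(1/3) / 1000
= 0.011 * 1.13 * 260 * (30 * 7624)^(1/3) / 1000
= 0.198 mm

0.198


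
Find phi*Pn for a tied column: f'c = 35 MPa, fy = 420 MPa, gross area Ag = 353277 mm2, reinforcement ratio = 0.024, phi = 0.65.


Ast = rho * Ag = 0.024 * 353277 = 8478.648 mm2
phi*Pn = 0.65 * 0.80 * (0.85 * 35 * (353277 - 8478.648) + 420 * 8478.648) / 1000
= 7185.77 kN

7185.77


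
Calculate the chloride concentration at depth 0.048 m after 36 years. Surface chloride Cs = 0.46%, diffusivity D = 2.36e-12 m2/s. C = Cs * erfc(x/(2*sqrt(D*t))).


t_seconds = 36 * 365.25 * 24 * 3600 = 1136073600.0 s
arg = 0.048 / (2 * sqrt(2.36e-12 * 1136073600.0))
= 0.4635
erfc(0.4635) = 0.5122
C = 0.46 * 0.5122 = 0.2356%

0.2356


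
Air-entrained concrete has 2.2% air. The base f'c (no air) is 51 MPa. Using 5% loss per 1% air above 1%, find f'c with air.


Strength loss = (2.2 - 1) * 5 = 6.0%
f'c = 51 * (1 - 6.0/100)
= 47.94 MPa

47.94


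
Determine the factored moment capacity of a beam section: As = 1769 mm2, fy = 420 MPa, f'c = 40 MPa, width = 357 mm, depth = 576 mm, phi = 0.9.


a = As * fy / (0.85 * f'c * b)
= 1769 * 420 / (0.85 * 40 * 357)
= 61.2111 mm
Mn = As * fy * (d - a/2) / 10^6
= 405.2172 kN-m
phi*Mn = 0.9 * 405.2172 = 364.7 kN-m

364.7


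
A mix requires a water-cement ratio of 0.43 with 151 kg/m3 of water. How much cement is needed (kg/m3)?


Cement = water / (w/c)
= 151 / 0.43
= 351.2 kg/m3

351.2


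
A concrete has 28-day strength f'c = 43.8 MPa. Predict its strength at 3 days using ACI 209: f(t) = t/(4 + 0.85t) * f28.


f(3) = 3 / (4 + 0.85 * 3) * 43.8
= 3 / 6.55 * 43.8
= 20.06 MPa

20.06


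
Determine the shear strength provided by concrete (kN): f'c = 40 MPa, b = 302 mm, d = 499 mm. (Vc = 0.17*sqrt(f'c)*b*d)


Vc = 0.17 * sqrt(40) * 302 * 499 / 1000
= 162.03 kN

162.03


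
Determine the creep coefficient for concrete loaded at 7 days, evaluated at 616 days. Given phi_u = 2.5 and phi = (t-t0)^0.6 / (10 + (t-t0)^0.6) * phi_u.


dt = 616 - 7 = 609
phi = 609^0.6 / (10 + 609^0.6) * 2.5
= 2.06

2.06


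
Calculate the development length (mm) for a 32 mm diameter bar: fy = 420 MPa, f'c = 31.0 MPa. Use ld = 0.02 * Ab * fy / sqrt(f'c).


Ab = pi * 32^2 / 4 = 804.248 mm2
ld = 0.02 * 804.248 * 420 / sqrt(31.0)
= 1213.4 mm

1213.4


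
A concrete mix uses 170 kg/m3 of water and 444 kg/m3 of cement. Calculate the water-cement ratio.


w/c = water / cement
w/c = 170 / 444 = 0.383

0.383


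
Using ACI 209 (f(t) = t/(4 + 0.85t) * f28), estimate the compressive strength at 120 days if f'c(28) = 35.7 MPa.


f(120) = 120 / (4 + 0.85 * 120) * 35.7
= 120 / 106.0 * 35.7
= 40.42 MPa

40.42


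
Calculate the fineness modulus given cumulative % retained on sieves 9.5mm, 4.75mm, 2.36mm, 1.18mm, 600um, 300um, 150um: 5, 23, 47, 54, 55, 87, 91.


FM = sum(cumulative % retained) / 100
= 362 / 100
= 3.62

3.62


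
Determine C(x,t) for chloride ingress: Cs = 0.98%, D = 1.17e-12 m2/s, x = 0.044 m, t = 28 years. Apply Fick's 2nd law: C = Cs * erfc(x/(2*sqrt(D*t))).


t_seconds = 28 * 365.25 * 24 * 3600 = 883612800.0 s
arg = 0.044 / (2 * sqrt(1.17e-12 * 883612800.0))
= 0.6842
erfc(0.6842) = 0.3332
C = 0.98 * 0.3332 = 0.3266%

0.3266


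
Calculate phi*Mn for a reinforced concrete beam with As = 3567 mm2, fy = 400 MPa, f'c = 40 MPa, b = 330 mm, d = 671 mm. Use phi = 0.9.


a = As * fy / (0.85 * f'c * b)
= 3567 * 400 / (0.85 * 40 * 330)
= 127.1658 mm
Mn = As * fy * (d - a/2) / 10^6
= 866.6627 kN-m
phi*Mn = 0.9 * 866.6627 = 780.0 kN-m

780.0


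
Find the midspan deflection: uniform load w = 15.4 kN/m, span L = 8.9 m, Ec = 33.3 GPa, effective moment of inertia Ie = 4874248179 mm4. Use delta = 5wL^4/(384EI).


Convert: L = 8.9 m = 8900 mm, Ec = 33.3 GPa = 33300 MPa
delta = 5 * 15.4 * 8900^4 / (384 * 33300 * 4874248179)
= 7.75 mm

7.75


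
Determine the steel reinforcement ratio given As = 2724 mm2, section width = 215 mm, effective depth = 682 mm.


rho = As / (b * d)
= 2724 / (215 * 682)
= 0.0186

0.0186


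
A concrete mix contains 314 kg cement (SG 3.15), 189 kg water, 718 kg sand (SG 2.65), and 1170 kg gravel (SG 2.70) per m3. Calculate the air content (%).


Vol cement = 314 / (3.15 * 1000) = 0.099683 m3
Vol water = 189 / 1000 = 0.189 m3
Vol sand = 718 / (2.65 * 1000) = 0.270943 m3
Vol gravel = 1170 / (2.70 * 1000) = 0.433333 m3
Total solid + water volume = 0.992959 m3
Air = (1 - 0.992959) * 100 = 0.7%

0.7


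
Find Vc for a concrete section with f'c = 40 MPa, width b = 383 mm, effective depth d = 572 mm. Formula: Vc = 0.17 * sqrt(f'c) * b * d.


Vc = 0.17 * sqrt(40) * 383 * 572 / 1000
= 235.54 kN

235.54


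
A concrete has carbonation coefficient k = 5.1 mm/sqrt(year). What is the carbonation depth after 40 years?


depth = k * sqrt(t)
= 5.1 * sqrt(40)
= 32.26 mm

32.26


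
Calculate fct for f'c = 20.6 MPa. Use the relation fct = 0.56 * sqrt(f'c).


fct = 0.56 * sqrt(20.6)
= 0.56 * 4.539
= 2.542 MPa

2.542


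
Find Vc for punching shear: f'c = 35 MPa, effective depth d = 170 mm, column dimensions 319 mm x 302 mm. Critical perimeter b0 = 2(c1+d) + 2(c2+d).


b0 = 2*(319 + 170) + 2*(302 + 170) = 1922 mm
Vc = 0.33 * sqrt(35) * 1922 * 170 / 1000
= 637.9 kN

637.9


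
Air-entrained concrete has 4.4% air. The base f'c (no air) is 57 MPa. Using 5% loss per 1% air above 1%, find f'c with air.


Strength loss = (4.4 - 1) * 5 = 17.0%
f'c = 57 * (1 - 17.0/100)
= 47.31 MPa

47.31


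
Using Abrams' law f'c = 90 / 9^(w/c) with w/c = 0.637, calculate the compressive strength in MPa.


f'c = 90 / 9^0.637
= 90 / 4.054
= 22.2 MPa

22.2


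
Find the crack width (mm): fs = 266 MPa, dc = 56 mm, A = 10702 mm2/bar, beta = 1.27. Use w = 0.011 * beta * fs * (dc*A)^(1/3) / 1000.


w = 0.011 * beta * fs * (dc * A)^(1/3) / 1000
= 0.011 * 1.27 * 266 * (56 * 10702)^(1/3) / 1000
= 0.313 mm

0.313


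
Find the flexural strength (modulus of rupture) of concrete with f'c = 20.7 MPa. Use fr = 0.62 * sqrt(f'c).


fr = 0.62 * sqrt(20.7)
= 2.821 MPa

2.821


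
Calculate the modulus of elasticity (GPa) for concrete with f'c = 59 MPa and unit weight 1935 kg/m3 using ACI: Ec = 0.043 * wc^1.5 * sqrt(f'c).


Ec = 0.043 * 1935^1.5 * sqrt(59) / 1000
= 28.11 GPa

28.11


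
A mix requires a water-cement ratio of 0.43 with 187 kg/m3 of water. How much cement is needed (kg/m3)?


Cement = water / (w/c)
= 187 / 0.43
= 434.9 kg/m3

434.9


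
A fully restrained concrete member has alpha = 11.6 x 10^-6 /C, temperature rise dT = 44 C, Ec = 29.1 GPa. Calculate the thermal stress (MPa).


sigma = alpha * dT * Ec
= 11.6e-6 * 44 * 29.1 * 1000
= 14.853 MPa

14.853


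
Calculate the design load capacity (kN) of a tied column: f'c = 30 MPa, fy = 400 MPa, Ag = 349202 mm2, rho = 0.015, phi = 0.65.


Ast = rho * Ag = 0.015 * 349202 = 5238.03 mm2
phi*Pn = 0.65 * 0.80 * (0.85 * 30 * (349202 - 5238.03) + 400 * 5238.03) / 1000
= 5650.47 kN

5650.47


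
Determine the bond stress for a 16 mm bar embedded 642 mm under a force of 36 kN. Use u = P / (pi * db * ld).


u = P / (pi * db * ld)
= 36 * 1000 / (pi * 16 * 642)
= 1.116 MPa

1.116


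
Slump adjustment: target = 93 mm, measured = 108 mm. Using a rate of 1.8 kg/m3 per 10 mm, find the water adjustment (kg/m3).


Difference = 93 - 108 = -15 mm
Water adjustment = -15 * 1.8 / 10 = -2.7 kg/m3

-2.7


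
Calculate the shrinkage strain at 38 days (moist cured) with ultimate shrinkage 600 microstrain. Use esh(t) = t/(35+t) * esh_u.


esh(38) = 38 / (35 + 38) * 600
= 38 / 73 * 600
= 312.3 microstrain

312.3


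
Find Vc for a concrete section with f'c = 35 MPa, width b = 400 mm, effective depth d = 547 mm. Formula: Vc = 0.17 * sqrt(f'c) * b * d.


Vc = 0.17 * sqrt(35) * 400 * 547 / 1000
= 220.05 kN

220.05


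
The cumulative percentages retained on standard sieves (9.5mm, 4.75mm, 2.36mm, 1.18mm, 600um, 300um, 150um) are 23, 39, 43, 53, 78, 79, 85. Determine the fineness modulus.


FM = sum(cumulative % retained) / 100
= 400 / 100
= 4.0

4.0


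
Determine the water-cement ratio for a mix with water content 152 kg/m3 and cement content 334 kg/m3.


w/c = water / cement
w/c = 152 / 334 = 0.455

0.455


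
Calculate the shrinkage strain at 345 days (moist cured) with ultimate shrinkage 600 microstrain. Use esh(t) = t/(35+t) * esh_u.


esh(345) = 345 / (35 + 345) * 600
= 345 / 380 * 600
= 544.7 microstrain

544.7


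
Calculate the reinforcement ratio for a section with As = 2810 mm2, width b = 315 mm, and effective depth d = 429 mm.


rho = As / (b * d)
= 2810 / (315 * 429)
= 0.0208

0.0208


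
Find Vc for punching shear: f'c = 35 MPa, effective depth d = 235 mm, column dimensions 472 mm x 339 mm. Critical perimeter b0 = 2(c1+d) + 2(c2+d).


b0 = 2*(472 + 235) + 2*(339 + 235) = 2562 mm
Vc = 0.33 * sqrt(35) * 2562 * 235 / 1000
= 1175.43 kN

1175.43


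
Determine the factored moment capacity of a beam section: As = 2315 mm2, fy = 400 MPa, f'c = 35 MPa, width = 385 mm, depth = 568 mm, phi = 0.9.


a = As * fy / (0.85 * f'c * b)
= 2315 * 400 / (0.85 * 35 * 385)
= 80.8469 mm
Mn = As * fy * (d - a/2) / 10^6
= 488.5359 kN-m
phi*Mn = 0.9 * 488.5359 = 439.68 kN-m

439.68


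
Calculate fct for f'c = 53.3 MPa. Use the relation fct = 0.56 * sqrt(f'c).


fct = 0.56 * sqrt(53.3)
= 0.56 * 7.301
= 4.088 MPa

4.088


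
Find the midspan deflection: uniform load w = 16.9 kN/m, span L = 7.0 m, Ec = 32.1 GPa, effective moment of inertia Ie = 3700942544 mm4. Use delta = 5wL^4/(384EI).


Convert: L = 7.0 m = 7000 mm, Ec = 32.1 GPa = 32100 MPa
delta = 5 * 16.9 * 7000^4 / (384 * 32100 * 3700942544)
= 4.45 mm

4.45


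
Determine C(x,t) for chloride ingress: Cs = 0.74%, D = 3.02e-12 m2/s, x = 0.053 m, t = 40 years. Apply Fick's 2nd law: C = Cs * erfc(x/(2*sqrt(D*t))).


t_seconds = 40 * 365.25 * 24 * 3600 = 1262304000.0 s
arg = 0.053 / (2 * sqrt(3.02e-12 * 1262304000.0))
= 0.4292
erfc(0.4292) = 0.5439
C = 0.74 * 0.5439 = 0.4025%

0.4025


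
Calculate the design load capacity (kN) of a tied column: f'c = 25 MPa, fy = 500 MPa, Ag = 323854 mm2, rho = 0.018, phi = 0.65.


Ast = rho * Ag = 0.018 * 323854 = 5829.372 mm2
phi*Pn = 0.65 * 0.80 * (0.85 * 25 * (323854 - 5829.372) + 500 * 5829.372) / 1000
= 5029.81 kN

5029.81


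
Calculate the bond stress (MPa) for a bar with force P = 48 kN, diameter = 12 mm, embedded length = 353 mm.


u = P / (pi * db * ld)
= 48 * 1000 / (pi * 12 * 353)
= 3.607 MPa

3.607


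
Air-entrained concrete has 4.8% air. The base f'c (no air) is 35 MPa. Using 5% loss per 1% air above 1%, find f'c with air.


Strength loss = (4.8 - 1) * 5 = 19.0%
f'c = 35 * (1 - 19.0/100)
= 28.35 MPa

28.35


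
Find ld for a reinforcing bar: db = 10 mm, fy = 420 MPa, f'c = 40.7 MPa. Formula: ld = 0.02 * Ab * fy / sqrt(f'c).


Ab = pi * 10^2 / 4 = 78.54 mm2
ld = 0.02 * 78.54 * 420 / sqrt(40.7)
= 103.4 mm

103.4


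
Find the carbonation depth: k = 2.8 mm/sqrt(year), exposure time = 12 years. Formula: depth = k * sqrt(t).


depth = k * sqrt(t)
= 2.8 * sqrt(12)
= 9.7 mm

9.7


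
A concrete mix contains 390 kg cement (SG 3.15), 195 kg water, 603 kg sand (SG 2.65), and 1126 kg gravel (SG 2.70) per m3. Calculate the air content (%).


Vol cement = 390 / (3.15 * 1000) = 0.12381 m3
Vol water = 195 / 1000 = 0.195 m3
Vol sand = 603 / (2.65 * 1000) = 0.227547 m3
Vol gravel = 1126 / (2.70 * 1000) = 0.417037 m3
Total solid + water volume = 0.963394 m3
Air = (1 - 0.963394) * 100 = 3.66%

3.66


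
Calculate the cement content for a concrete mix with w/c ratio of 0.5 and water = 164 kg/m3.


Cement = water / (w/c)
= 164 / 0.5
= 328.0 kg/m3

328.0


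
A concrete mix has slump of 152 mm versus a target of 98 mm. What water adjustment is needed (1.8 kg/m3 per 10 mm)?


Difference = 98 - 152 = -54 mm
Water adjustment = -54 * 1.8 / 10 = -9.7 kg/m3

-9.7


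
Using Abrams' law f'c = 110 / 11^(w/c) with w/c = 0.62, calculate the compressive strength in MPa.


f'c = 110 / 11^0.62
= 110 / 4.422
= 24.87 MPa

24.87


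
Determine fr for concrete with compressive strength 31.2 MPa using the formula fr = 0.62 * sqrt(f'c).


fr = 0.62 * sqrt(31.2)
= 3.463 MPa

3.463


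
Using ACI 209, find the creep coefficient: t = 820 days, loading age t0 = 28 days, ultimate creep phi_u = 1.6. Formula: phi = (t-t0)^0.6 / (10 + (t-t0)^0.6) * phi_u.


dt = 820 - 28 = 792
phi = 792^0.6 / (10 + 792^0.6) * 1.6
= 1.353

1.353


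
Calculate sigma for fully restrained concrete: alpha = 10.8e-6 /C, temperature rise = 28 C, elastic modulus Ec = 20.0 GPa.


sigma = alpha * dT * Ec
= 10.8e-6 * 28 * 20.0 * 1000
= 6.048 MPa

6.048


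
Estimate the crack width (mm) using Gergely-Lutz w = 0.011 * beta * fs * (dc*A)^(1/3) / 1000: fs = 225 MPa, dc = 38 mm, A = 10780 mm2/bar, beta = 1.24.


w = 0.011 * beta * fs * (dc * A)^(1/3) / 1000
= 0.011 * 1.24 * 225 * (38 * 10780)^(1/3) / 1000
= 0.228 mm

0.228


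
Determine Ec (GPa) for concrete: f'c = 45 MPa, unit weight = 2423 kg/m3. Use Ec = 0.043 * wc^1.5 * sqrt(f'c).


Ec = 0.043 * 2423^1.5 * sqrt(45) / 1000
= 34.4 GPa

34.4


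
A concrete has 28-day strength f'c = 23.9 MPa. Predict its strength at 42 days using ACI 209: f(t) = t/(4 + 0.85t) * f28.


f(42) = 42 / (4 + 0.85 * 42) * 23.9
= 42 / 39.7 * 23.9
= 25.28 MPa

25.28


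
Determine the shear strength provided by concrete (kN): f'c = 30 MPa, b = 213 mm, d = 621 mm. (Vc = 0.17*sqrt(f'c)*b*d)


Vc = 0.17 * sqrt(30) * 213 * 621 / 1000
= 123.16 kN

123.16


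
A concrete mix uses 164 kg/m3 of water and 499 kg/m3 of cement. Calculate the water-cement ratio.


w/c = water / cement
w/c = 164 / 499 = 0.329

0.329


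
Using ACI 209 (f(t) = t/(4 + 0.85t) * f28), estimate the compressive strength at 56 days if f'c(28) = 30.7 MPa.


f(56) = 56 / (4 + 0.85 * 56) * 30.7
= 56 / 51.6 * 30.7
= 33.32 MPa

33.32


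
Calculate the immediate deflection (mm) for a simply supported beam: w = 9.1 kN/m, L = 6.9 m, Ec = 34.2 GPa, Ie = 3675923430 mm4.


Convert: L = 6.9 m = 6900 mm, Ec = 34.2 GPa = 34200 MPa
delta = 5 * 9.1 * 6900^4 / (384 * 34200 * 3675923430)
= 2.14 mm

2.14


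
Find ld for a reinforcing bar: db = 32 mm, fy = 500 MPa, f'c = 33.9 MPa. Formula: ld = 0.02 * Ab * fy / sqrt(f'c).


Ab = pi * 32^2 / 4 = 804.248 mm2
ld = 0.02 * 804.248 * 500 / sqrt(33.9)
= 1381.3 mm

1381.3


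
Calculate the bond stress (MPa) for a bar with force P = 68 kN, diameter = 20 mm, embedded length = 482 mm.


u = P / (pi * db * ld)
= 68 * 1000 / (pi * 20 * 482)
= 2.245 MPa

2.245


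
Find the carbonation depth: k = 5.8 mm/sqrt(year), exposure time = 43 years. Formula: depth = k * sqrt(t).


depth = k * sqrt(t)
= 5.8 * sqrt(43)
= 38.03 mm

38.03


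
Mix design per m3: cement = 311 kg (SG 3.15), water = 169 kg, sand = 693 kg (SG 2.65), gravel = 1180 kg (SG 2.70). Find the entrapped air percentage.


Vol cement = 311 / (3.15 * 1000) = 0.09873 m3
Vol water = 169 / 1000 = 0.169 m3
Vol sand = 693 / (2.65 * 1000) = 0.261509 m3
Vol gravel = 1180 / (2.70 * 1000) = 0.437037 m3
Total solid + water volume = 0.966277 m3
Air = (1 - 0.966277) * 100 = 3.37%

3.37


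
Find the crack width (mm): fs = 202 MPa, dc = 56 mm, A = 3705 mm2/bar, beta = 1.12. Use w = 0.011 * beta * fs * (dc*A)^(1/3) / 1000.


w = 0.011 * beta * fs * (dc * A)^(1/3) / 1000
= 0.011 * 1.12 * 202 * (56 * 3705)^(1/3) / 1000
= 0.147 mm

0.147


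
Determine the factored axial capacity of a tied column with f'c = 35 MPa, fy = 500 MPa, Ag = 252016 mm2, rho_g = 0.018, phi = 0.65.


Ast = rho * Ag = 0.018 * 252016 = 4536.288 mm2
phi*Pn = 0.65 * 0.80 * (0.85 * 35 * (252016 - 4536.288) + 500 * 4536.288) / 1000
= 5007.95 kN

5007.95


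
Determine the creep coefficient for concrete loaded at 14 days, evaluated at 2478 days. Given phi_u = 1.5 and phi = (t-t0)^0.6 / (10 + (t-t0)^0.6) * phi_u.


dt = 2478 - 14 = 2464
phi = 2464^0.6 / (10 + 2464^0.6) * 1.5
= 1.373

1.373


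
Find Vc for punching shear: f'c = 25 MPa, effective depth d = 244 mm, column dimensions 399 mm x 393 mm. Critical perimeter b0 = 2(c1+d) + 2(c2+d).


b0 = 2*(399 + 244) + 2*(393 + 244) = 2560 mm
Vc = 0.33 * sqrt(25) * 2560 * 244 / 1000
= 1030.66 kN

1030.66


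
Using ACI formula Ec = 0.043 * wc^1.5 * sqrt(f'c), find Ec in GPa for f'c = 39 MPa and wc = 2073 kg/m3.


Ec = 0.043 * 2073^1.5 * sqrt(39) / 1000
= 25.35 GPa

25.35


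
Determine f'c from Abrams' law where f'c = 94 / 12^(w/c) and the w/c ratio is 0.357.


f'c = 94 / 12^0.357
= 94 / 2.428
= 38.71 MPa

38.71


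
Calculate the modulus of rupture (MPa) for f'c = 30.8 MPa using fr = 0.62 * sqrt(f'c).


fr = 0.62 * sqrt(30.8)
= 3.441 MPa

3.441


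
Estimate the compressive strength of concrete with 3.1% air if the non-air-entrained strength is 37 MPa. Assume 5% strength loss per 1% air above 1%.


Strength loss = (3.1 - 1) * 5 = 10.5%
f'c = 37 * (1 - 10.5/100)
= 33.12 MPa

33.12


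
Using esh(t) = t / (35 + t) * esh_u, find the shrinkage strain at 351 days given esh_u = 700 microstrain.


esh(351) = 351 / (35 + 351) * 700
= 351 / 386 * 700
= 636.5 microstrain

636.5


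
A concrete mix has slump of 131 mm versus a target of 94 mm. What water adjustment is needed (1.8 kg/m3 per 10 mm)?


Difference = 94 - 131 = -37 mm
Water adjustment = -37 * 1.8 / 10 = -6.7 kg/m3

-6.7


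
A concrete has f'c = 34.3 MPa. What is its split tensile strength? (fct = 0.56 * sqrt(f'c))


fct = 0.56 * sqrt(34.3)
= 0.56 * 5.857
= 3.28 MPa

3.28


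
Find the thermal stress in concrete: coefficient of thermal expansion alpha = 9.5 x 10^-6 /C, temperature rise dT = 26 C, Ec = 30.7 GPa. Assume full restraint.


sigma = alpha * dT * Ec
= 9.5e-6 * 26 * 30.7 * 1000
= 7.583 MPa

7.583


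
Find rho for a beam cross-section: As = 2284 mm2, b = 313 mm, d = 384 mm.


rho = As / (b * d)
= 2284 / (313 * 384)
= 0.019

0.019


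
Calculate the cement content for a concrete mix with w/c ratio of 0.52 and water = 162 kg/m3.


Cement = water / (w/c)
= 162 / 0.52
= 311.5 kg/m3

311.5


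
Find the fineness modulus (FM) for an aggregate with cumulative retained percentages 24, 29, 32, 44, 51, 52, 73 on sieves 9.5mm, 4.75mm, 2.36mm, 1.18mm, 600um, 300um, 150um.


FM = sum(cumulative % retained) / 100
= 305 / 100
= 3.05

3.05


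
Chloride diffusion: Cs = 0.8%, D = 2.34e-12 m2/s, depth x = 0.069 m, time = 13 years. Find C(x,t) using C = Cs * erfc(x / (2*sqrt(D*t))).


t_seconds = 13 * 365.25 * 24 * 3600 = 410248800.0 s
arg = 0.069 / (2 * sqrt(2.34e-12 * 410248800.0))
= 1.1135
erfc(1.1135) = 0.1153
C = 0.8 * 0.1153 = 0.0923%

0.0923


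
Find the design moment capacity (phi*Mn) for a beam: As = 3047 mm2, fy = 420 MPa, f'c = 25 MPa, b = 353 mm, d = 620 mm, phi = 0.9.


a = As * fy / (0.85 * f'c * b)
= 3047 * 420 / (0.85 * 25 * 353)
= 170.6036 mm
Mn = As * fy * (d - a/2) / 10^6
= 684.2747 kN-m
phi*Mn = 0.9 * 684.2747 = 615.85 kN-m

615.85


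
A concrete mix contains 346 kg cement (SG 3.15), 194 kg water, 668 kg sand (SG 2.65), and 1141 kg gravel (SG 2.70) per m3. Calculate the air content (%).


Vol cement = 346 / (3.15 * 1000) = 0.109841 m3
Vol water = 194 / 1000 = 0.194 m3
Vol sand = 668 / (2.65 * 1000) = 0.252075 m3
Vol gravel = 1141 / (2.70 * 1000) = 0.422593 m3
Total solid + water volume = 0.978509 m3
Air = (1 - 0.978509) * 100 = 2.15%

2.15


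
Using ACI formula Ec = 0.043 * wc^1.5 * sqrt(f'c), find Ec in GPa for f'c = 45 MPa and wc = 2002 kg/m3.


Ec = 0.043 * 2002^1.5 * sqrt(45) / 1000
= 25.84 GPa

25.84


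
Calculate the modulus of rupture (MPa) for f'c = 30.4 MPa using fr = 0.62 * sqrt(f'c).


fr = 0.62 * sqrt(30.4)
= 3.418 MPa

3.418


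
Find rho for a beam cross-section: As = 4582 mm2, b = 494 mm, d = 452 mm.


rho = As / (b * d)
= 4582 / (494 * 452)
= 0.0205

0.0205


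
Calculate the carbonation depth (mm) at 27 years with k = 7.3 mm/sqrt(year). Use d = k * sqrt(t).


depth = k * sqrt(t)
= 7.3 * sqrt(27)
= 37.93 mm

37.93


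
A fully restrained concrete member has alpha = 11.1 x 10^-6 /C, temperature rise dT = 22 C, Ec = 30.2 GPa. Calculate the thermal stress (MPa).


sigma = alpha * dT * Ec
= 11.1e-6 * 22 * 30.2 * 1000
= 7.375 MPa

7.375


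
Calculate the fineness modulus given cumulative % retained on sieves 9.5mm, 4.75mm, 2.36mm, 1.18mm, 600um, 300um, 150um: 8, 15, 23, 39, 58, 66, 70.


FM = sum(cumulative % retained) / 100
= 279 / 100
= 2.79

2.79


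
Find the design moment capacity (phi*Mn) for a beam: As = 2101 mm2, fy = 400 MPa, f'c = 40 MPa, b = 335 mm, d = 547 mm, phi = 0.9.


a = As * fy / (0.85 * f'c * b)
= 2101 * 400 / (0.85 * 40 * 335)
= 73.784 mm
Mn = As * fy * (d - a/2) / 10^6
= 428.6948 kN-m
phi*Mn = 0.9 * 428.6948 = 385.83 kN-m

385.83


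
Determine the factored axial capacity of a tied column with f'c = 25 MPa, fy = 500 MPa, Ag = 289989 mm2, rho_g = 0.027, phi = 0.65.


Ast = rho * Ag = 0.027 * 289989 = 7829.703 mm2
phi*Pn = 0.65 * 0.80 * (0.85 * 25 * (289989 - 7829.703) + 500 * 7829.703) / 1000
= 5153.58 kN

5153.58


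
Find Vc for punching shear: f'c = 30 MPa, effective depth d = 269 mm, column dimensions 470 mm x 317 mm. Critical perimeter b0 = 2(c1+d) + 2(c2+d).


b0 = 2*(470 + 269) + 2*(317 + 269) = 2650 mm
Vc = 0.33 * sqrt(30) * 2650 * 269 / 1000
= 1288.47 kN

1288.47


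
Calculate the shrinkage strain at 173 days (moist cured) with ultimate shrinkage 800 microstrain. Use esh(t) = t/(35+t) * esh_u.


esh(173) = 173 / (35 + 173) * 800
= 173 / 208 * 800
= 665.4 microstrain

665.4


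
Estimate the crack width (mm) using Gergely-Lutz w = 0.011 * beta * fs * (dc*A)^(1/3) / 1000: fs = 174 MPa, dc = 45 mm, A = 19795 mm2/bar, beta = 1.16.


w = 0.011 * beta * fs * (dc * A)^(1/3) / 1000
= 0.011 * 1.16 * 174 * (45 * 19795)^(1/3) / 1000
= 0.214 mm

0.214


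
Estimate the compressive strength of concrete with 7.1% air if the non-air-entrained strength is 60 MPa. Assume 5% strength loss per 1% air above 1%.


Strength loss = (7.1 - 1) * 5 = 30.5%
f'c = 60 * (1 - 30.5/100)
= 41.7 MPa

41.7


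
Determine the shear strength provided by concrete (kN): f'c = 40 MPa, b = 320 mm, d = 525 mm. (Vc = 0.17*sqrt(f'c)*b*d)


Vc = 0.17 * sqrt(40) * 320 * 525 / 1000
= 180.63 kN

180.63


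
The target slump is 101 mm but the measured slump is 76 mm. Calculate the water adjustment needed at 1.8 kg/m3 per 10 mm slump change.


Difference = 101 - 76 = 25 mm
Water adjustment = 25 * 1.8 / 10 = 4.5 kg/m3

4.5


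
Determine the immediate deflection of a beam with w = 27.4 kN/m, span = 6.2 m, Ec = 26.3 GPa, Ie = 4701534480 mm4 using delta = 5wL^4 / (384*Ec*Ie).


Convert: L = 6.2 m = 6200 mm, Ec = 26.3 GPa = 26300 MPa
delta = 5 * 27.4 * 6200^4 / (384 * 26300 * 4701534480)
= 4.26 mm

4.26


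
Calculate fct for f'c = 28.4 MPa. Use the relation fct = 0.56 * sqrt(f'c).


fct = 0.56 * sqrt(28.4)
= 0.56 * 5.329
= 2.984 MPa

2.984


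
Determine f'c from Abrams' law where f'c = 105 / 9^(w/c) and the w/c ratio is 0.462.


f'c = 105 / 9^0.462
= 105 / 2.76
= 38.05 MPa

38.05


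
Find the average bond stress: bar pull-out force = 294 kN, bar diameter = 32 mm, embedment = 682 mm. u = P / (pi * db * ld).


u = P / (pi * db * ld)
= 294 * 1000 / (pi * 32 * 682)
= 4.288 MPa

4.288


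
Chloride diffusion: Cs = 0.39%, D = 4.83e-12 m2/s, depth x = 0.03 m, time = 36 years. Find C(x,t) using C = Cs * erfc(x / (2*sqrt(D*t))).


t_seconds = 36 * 365.25 * 24 * 3600 = 1136073600.0 s
arg = 0.03 / (2 * sqrt(4.83e-12 * 1136073600.0))
= 0.2025
erfc(0.2025) = 0.7746
C = 0.39 * 0.7746 = 0.3021%

0.3021


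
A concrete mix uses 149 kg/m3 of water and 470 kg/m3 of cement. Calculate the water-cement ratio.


w/c = water / cement
w/c = 149 / 470 = 0.317

0.317


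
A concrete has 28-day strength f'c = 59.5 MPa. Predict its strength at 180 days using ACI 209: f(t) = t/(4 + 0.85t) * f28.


f(180) = 180 / (4 + 0.85 * 180) * 59.5
= 180 / 157.0 * 59.5
= 68.22 MPa

68.22


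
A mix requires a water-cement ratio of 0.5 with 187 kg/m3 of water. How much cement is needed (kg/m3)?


Cement = water / (w/c)
= 187 / 0.5
= 374.0 kg/m3

374.0


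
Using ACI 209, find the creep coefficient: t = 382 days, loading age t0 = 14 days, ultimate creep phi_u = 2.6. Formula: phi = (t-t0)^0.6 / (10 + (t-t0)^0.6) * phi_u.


dt = 382 - 14 = 368
phi = 368^0.6 / (10 + 368^0.6) * 2.6
= 2.017

2.017
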